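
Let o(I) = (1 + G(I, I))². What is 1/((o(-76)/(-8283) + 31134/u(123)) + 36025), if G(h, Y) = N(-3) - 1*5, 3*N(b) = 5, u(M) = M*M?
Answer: 125313507/4514676890228 ≈ 2.7757e-5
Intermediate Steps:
u(M) = M²
N(b) = 5/3 (N(b) = (⅓)*5 = 5/3)
G(h, Y) = -10/3 (G(h, Y) = 5/3 - 1*5 = 5/3 - 5 = -10/3)
o(I) = 49/9 (o(I) = (1 - 10/3)² = (-7/3)² = 49/9)
1/((o(-76)/(-8283) + 31134/u(123)) + 36025) = 1/(((49/9)/(-8283) + 31134/(123²)) + 36025) = 1/(((49/9)*(-1/8283) + 31134/15129) + 36025) = 1/((-49/74547 + 31134*(1/15129)) + 36025) = 1/((-49/74547 + 10378/5043) + 36025) = 1/(257800553/125313507 + 36025) = 1/(4514676890228/125313507) = 125313507/4514676890228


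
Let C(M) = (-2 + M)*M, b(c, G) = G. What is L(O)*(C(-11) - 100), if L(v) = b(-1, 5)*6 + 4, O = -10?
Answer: 1462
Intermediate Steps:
C(M) = M*(-2 + M)
L(v) = 34 (L(v) = 5*6 + 4 = 30 + 4 = 34)
L(O)*(C(-11) - 100) = 34*(-11*(-2 - 11) - 100) = 34*(-11*(-13) - 100) = 34*(143 - 100) = 34*43 = 1462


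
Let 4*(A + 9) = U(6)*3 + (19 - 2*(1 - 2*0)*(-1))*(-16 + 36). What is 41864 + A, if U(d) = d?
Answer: 83929/2 ≈ 41965.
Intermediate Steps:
A = 201/2 (A = -9 + (6*3 + (19 - 2*(1 - 2*0)*(-1))*(-16 + 36))/4 = -9 + (18 + (19 - 2*(1 + 0)*(-1))*20)/4 = -9 + (18 + (19 - 2*1*(-1))*20)/4 = -9 + (18 + (19 - 2*(-1))*20)/4 = -9 + (18 + (19 + 2)*20)/4 = -9 + (18 + 21*20)/4 = -9 + (18 + 420)/4 = -9 + (¼)*438 = -9 + 219/2 = 201/2 ≈ 100.50)
41864 + A = 41864 + 201/2 = 83929/2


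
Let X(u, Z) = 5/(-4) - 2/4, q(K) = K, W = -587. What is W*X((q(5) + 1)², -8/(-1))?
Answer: 4109/4 ≈ 1027.3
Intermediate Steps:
X(u, Z) = -7/4 (X(u, Z) = 5*(-¼) - 2*¼ = -5/4 - ½ = -7/4)
W*X((q(5) + 1)², -8/(-1)) = -587*(-7/4) = 4109/4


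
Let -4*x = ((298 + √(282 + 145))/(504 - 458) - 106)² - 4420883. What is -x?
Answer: -9333629917/8464 - 2289*√427/2116 ≈ -1.1028e+6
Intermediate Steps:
x = 4420883/4 - (-2289/23 + √427/46)²/4 (x = -(((298 + √(282 + 145))/(504 - 458) - 106)² - 4420883)/4 = -(((298 + √427)/46 - 106)² - 4420883)/4 = -(((298 + √427)*(1/46) - 106)² - 4420883)/4 = -(((149/23 + √427/46) - 106)² - 4420883)/4 = -((-2289/23 + √427/46)² - 4420883)/4 = -(-4420883 + (-2289/23 + √427/46)²)/4 = 4420883/4 - (-2289/23 + √427/46)²/4 ≈ 1.1028e+6)
-x = -(9333629917/8464 + 2289*√427/2116) = -9333629917/8464 - 2289*√427/2116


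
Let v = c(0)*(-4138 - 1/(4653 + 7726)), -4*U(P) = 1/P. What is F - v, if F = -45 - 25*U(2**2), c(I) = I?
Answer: -695/16 ≈ -43.438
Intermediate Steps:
U(P) = -1/(4*P)
v = 0 (v = 0*(-4138 - 1/(4653 + 7726)) = 0*(-4138 - 1/12379) = 0*(-51224303/12379) = 0)
F = -695/16 (F = -45 - (-25)/(4*(2**2)) = -45 - (-25)/(4*4) = -45 - 25*(-1/16) = -45 + 25/16 = -695/16 ≈ -43.438)
F - v = -695/16 - 1*0 = -695/16 + 0 = -695/16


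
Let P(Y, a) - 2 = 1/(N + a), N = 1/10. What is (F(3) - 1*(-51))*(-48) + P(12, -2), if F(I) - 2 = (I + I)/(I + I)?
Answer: -49220/19 ≈ -2590.5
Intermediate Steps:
N = ⅒ ≈ 0.10000
F(I) = 3 (F(I) = 2 + (I + I)/(I + I) = 2 + (2*I)/((2*I)) = 2 + (2*I)*(1/(2*I)) = 2 + 1 = 3)
P(Y, a) = 2 + 1/(⅒ + a)
(F(3) - 1*(-51))*(-48) + P(12, -2) = (3 - 1*(-51))*(-48) + 4*(3 + 5*(-2))/(1 + 10*(-2)) = (3 + 51)*(-48) + 4*(3 - 10)/(1 - 20) = 54*(-48) + 4*(-7)/(-19) = -2592 + 4*(-1/19)*(-7) = -2592 + 28/19 = -49220/19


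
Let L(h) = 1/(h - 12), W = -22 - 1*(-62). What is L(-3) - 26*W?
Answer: -15601/15 ≈ -1040.1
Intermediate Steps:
W = 40 (W = -22 + 62 = 40)
L(h) = 1/(-12 + h)
L(-3) - 26*W = 1/(-12 - 3) - 26*40 = 1/(-15) - 1040 = -1/15 - 1040 = -15601/15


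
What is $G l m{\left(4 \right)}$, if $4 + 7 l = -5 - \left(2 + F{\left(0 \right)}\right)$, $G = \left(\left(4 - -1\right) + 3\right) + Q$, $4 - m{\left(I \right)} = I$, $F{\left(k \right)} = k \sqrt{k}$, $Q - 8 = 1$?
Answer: $0$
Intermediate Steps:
$Q = 9$ ($Q = 8 + 1 = 9$)
$F{\left(k \right)} = k^{\frac{3}{2}}$
$m{\left(I \right)} = 4 - I$
$G = 17$ ($G = \left(\left(4 - -1\right) + 3\right) + 9 = \left(\left(4 + 1\right) + 3\right) + 9 = \left(5 + 3\right) + 9 = 8 + 9 = 17$)
$l = - \frac{11}{7}$ ($l = - \frac{4}{7} + \frac{-5 - \left(2 + 0^{\frac{3}{2}}\right)}{7} = - \frac{4}{7} + \frac{-5 - 2}{7} = - \frac{4}{7} + \frac{1}{7} \left(-7\right) = - \frac{4}{7} - 1 = - \frac{11}{7} \approx -1.5714$)
$G l m{\left(4 \right)} = 17 \left(- \frac{11}{7}\right) \left(4 - 4\right) = - \frac{187 \left(4 - 4\right)}{7} = \left(- \frac{187}{7}\right) 0 = 0$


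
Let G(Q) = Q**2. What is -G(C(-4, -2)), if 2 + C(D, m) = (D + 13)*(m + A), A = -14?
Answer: -21316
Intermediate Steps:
C(D, m) = -2 + (-14 + m)*(13 + D) (C(D, m) = -2 + (D + 13)*(m - 14) = -2 + (13 + D)*(-14 + m) = -2 + (-14 + m)*(13 + D))
-G(C(-4, -2)) = -(-184 - 14*(-4) + 13*(-2) - 4*(-2))**2 = -(-184 + 56 - 26 + 8)**2 = -1*(-146)**2 = -1*21316 = -21316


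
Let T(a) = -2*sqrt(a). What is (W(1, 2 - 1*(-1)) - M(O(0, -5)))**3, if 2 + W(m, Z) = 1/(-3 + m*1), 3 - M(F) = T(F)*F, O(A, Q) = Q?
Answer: 64669/8 - 8185*I*sqrt(5)/2 ≈ 8083.6 - 9151.1*I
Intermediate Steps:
M(F) = 3 + 2*F**(3/2) (M(F) = 3 - (-2*sqrt(F))*F = 3 - (-2)*F**(3/2) = 3 + 2*F**(3/2))
W(m, Z) = -2 + 1/(-3 + m) (W(m, Z) = -2 + 1/(-3 + m*1) = -2 + 1/(-3 + m))
(W(1, 2 - 1*(-1)) - M(O(0, -5)))**3 = ((7 - 2*1)/(-3 + 1) - (3 + 2*(-5)**(3/2)))**3 = ((7 - 2)/(-2) - (3 + 2*(-5*I*sqrt(5))))**3 = (-1/2*5 - (3 - 10*I*sqrt(5)))**3 = (-5/2 + (-3 + 10*I*sqrt(5)))**3 = (-11/2 + 10*I*sqrt(5))**3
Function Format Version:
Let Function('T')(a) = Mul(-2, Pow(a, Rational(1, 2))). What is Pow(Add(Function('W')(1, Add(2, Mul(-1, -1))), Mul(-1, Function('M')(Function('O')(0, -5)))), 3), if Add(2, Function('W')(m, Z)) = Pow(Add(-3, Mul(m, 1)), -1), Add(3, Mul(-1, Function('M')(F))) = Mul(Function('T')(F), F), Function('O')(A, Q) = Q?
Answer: Add(Rational(64669, 8), Mul(Rational(-8185, 2), I, Pow(5, Rational(1, 2)))) ≈ Add(8083.6, Mul(-9151.1, I))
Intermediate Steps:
Function('M')(F) = Add(3, Mul(2, Pow(F, Rational(3, 2)))) (Function('M')(F) = Add(3, Mul(-1, Mul(Mul(-2, Pow(F, Rational(1, 2))), F))) = Add(3, Mul(-1, Mul(-2, Pow(F, Rational(3, 2))))) = Add(3, Mul(2, Pow(F, Rational(3, 2)))))
Function('W')(m, Z) = Add(-2, Pow(Add(-3, m), -1)) (Function('W')(m, Z) = Add(-2, Pow(Add(-3, Mul(m, 1)), -1)) = Add(-2, Pow(Add(-3, m), -1)))
Pow(Add(Function('W')(1, Add(2, Mul(-1, -1))), Mul(-1, Function('M')(Function('O')(0, -5)))), 3) = Pow(Add(Mul(Pow(Add(-3, 1), -1), Add(7, Mul(-2, 1))), Mul(-1, Add(3, Mul(2, Pow(-5, Rational(3, 2)))))), 3) = Pow(Add(Mul(Pow(-2, -1), Add(7, -2)), Mul(-1, Add(3, Mul(2, Mul(-5, I, Pow(5, Rational(1, 2))))))), 3) = Pow(Add(Mul(Rational(-1, 2), 5), Mul(-1, Add(3, Mul(-10, I, Pow(5, Rational(1, 2)))))), 3) = Pow(Add(Rational(-5, 2), Add(-3, Mul(10, I, Pow(5, Rational(1, 2))))), 3) = Pow(Add(Rational(-11, 2), Mul(10, I, Pow(5, Rational(1, 2)))), 3)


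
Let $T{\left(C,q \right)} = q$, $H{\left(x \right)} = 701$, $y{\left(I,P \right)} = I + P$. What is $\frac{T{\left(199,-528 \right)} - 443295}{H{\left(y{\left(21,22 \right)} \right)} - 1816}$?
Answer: $\frac{443823}{1115} \approx 398.05$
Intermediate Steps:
$\frac{T{\left(199,-528 \right)} - 443295}{H{\left(y{\left(21,22 \right)} \right)} - 1816} = \frac{-528 - 443295}{701 - 1816} = - \frac{443823}{-1115} = \left(-443823\right) \left(- \frac{1}{1115}\right) = \frac{443823}{1115}$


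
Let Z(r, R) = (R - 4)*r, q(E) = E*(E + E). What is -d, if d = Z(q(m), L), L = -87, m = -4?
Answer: 2912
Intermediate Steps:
q(E) = 2*E**2 (q(E) = E*(2*E) = 2*E**2)
Z(r, R) = r*(-4 + R) (Z(r, R) = (-4 + R)*r = r*(-4 + R))
d = -2912 (d = (2*(-4)**2)*(-4 - 87) = (2*16)*(-91) = 32*(-91) = -2912)
-d = -1*(-2912) = 2912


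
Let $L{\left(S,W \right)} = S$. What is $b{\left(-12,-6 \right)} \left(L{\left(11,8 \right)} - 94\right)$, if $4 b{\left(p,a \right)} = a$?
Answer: $\frac{249}{2} \approx 124.5$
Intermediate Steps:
$b{\left(p,a \right)} = \frac{a}{4}$
$b{\left(-12,-6 \right)} \left(L{\left(11,8 \right)} - 94\right) = \frac{1}{4} \left(-6\right) \left(11 - 94\right) = \left(- \frac{3}{2}\right) \left(-83\right) = \frac{249}{2}$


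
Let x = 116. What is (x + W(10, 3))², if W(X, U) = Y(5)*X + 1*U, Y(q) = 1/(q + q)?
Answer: 14400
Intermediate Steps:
Y(q) = 1/(2*q)
W(X, U) = U + X/10 (W(X, U) = ((½)/5)*X + 1*U = ((½)*(⅕))*X + U = X/10 + U = U + X/10)
(x + W(10, 3))² = (116 + (3 + (⅒)*10))² = (116 + (3 + 1))² = (116 + 4)² = 120² = 14400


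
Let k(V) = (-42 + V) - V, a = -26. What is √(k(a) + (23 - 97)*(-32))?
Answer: √2326 ≈ 48.229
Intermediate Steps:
k(V) = -42
√(k(a) + (23 - 97)*(-32)) = √(-42 + (23 - 97)*(-32)) = √(-42 - 74*(-32)) = √(-42 + 2368) = √2326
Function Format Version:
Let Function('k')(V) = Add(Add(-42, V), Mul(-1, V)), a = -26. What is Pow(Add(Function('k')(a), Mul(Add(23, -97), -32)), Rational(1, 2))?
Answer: Pow(2326, Rational(1, 2)) ≈ 48.229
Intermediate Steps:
Function('k')(V) = -42
Pow(Add(Function('k')(a), Mul(Add(23, -97), -32)), Rational(1, 2)) = Pow(Add(-42, Mul(Add(23, -97), -32)), Rational(1, 2)) = Pow(Add(-42, Mul(-74, -32)), Rational(1, 2)) = Pow(Add(-42, 2368), Rational(1, 2)) = Pow(2326, Rational(1, 2))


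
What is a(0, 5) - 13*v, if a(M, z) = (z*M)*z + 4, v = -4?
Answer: 56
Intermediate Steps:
a(M, z) = 4 + M*z² (a(M, z) = (M*z)*z + 4 = M*z² + 4 = 4 + M*z²)
a(0, 5) - 13*v = (4 + 0*5²) - 13*(-4) = (4 + 0*25) + 52 = (4 + 0) + 52 = 4 + 52 = 56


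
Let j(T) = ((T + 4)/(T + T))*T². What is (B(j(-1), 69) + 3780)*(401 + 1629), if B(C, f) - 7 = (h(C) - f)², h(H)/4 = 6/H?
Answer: 22354360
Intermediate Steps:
h(H) = 24/H (h(H) = 4*(6/H) = 24/H)
j(T) = T*(4 + T)/2 (j(T) = ((4 + T)/((2*T)))*T² = ((4 + T)*(1/(2*T)))*T² = ((4 + T)/(2*T))*T² = T*(4 + T)/2)
B(C, f) = 7 + (-f + 24/C)² (B(C, f) = 7 + (24/C - f)² = 7 + (-f + 24/C)²)
(B(j(-1), 69) + 3780)*(401 + 1629) = ((7 + (-24 + ((½)*(-1)*(4 - 1))*69)²/((½)*(-1)*(4 - 1))²) + 3780)*(401 + 1629) = ((7 + (-24 + ((½)*(-1)*3)*69)²/((½)*(-1)*3)²) + 3780)*2030 = ((7 + (-24 - 3/2*69)²/(-3/2)²) + 3780)*2030 = ((7 + 4*(-24 - 207/2)²/9) + 3780)*2030 = ((7 + 4*(-255/2)²/9) + 3780)*2030 = ((7 + (4/9)*(65025/4)) + 3780)*2030 = ((7 + 7225) + 3780)*2030 = (7232 + 3780)*2030 = 11012*2030 = 22354360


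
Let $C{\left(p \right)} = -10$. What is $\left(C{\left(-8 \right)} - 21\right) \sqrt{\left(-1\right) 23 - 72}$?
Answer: $- 31 i \sqrt{95} \approx - 302.15 i$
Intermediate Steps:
$\left(C{\left(-8 \right)} - 21\right) \sqrt{\left(-1\right) 23 - 72} = \left(-10 - 21\right) \sqrt{\left(-1\right) 23 - 72} = - 31 \sqrt{-23 - 72} = - 31 \sqrt{-95} = - 31 i \sqrt{95}$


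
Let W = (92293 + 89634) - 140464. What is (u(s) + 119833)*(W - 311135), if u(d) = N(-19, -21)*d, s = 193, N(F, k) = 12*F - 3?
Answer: -20292818000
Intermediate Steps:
N(F, k) = -3 + 12*F
W = 41463 (W = 181927 - 140464 = 41463)
u(d) = -231*d (u(d) = (-3 + 12*(-19))*d = (-3 - 228)*d = -231*d)
(u(s) + 119833)*(W - 311135) = (-231*193 + 119833)*(41463 - 311135) = (-44583 + 119833)*(-269672) = 75250*(-269672) = -20292818000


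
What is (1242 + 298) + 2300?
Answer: 3840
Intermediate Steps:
(1242 + 298) + 2300 = 1540 + 2300 = 3840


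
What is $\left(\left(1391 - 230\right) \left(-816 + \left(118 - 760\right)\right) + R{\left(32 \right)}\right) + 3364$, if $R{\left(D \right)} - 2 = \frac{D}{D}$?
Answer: $-1689371$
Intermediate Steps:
$R{\left(D \right)} = 3$ ($R{\left(D \right)} = 2 + \frac{D}{D} = 2 + 1 = 3$)
$\left(\left(1391 - 230\right) \left(-816 + \left(118 - 760\right)\right) + R{\left(32 \right)}\right) + 3364 = \left(\left(1391 - 230\right) \left(-816 + \left(118 - 760\right)\right) + 3\right) + 3364 = \left(1161 \left(-816 + \left(118 - 760\right)\right) + 3\right) + 3364 = \left(1161 \left(-816 - 642\right) + 3\right) + 3364 = \left(1161 \left(-1458\right) + 3\right) + 3364 = \left(-1692738 + 3\right) + 3364 = -1692735 + 3364 = -1689371$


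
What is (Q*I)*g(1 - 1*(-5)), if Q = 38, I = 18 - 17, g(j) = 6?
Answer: 228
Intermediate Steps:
I = 1
(Q*I)*g(1 - 1*(-5)) = (38*1)*6 = 38*6 = 228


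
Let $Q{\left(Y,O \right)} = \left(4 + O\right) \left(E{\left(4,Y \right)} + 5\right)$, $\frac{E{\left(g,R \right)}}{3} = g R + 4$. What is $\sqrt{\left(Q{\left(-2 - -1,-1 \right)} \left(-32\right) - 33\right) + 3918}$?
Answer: $\sqrt{3405} \approx 58.352$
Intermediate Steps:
$E{\left(g,R \right)} = 12 + 3 R g$ ($E{\left(g,R \right)} = 3 \left(g R + 4\right) = 3 \left(R g + 4\right) = 3 \left(4 + R g\right) = 12 + 3 R g$)
$Q{\left(Y,O \right)} = \left(4 + O\right) \left(17 + 12 Y\right)$ ($Q{\left(Y,O \right)} = \left(4 + O\right) \left(\left(12 + 3 Y 4\right) + 5\right) = \left(4 + O\right) \left(\left(12 + 12 Y\right) + 5\right) = \left(4 + O\right) \left(17 + 12 Y\right)$)
$\sqrt{\left(Q{\left(-2 - -1,-1 \right)} \left(-32\right) - 33\right) + 3918} = \sqrt{\left(\left(68 + 17 \left(-1\right) + 48 \left(-2 - -1\right) + 12 \left(-1\right) \left(-2 - -1\right)\right) \left(-32\right) - 33\right) + 3918} = \sqrt{\left(\left(68 - 17 + 48 \left(-2 + 1\right) + 12 \left(-1\right) \left(-2 + 1\right)\right) \left(-32\right) - 33\right) + 3918} = \sqrt{\left(\left(68 - 17 + 48 \left(-1\right) + 12 \left(-1\right) \left(-1\right)\right) \left(-32\right) - 33\right) + 3918} = \sqrt{\left(\left(68 - 17 - 48 + 12\right) \left(-32\right) - 33\right) + 3918} = \sqrt{\left(15 \left(-32\right) - 33\right) + 3918} = \sqrt{\left(-480 - 33\right) + 3918} = \sqrt{-513 + 3918} = \sqrt{3405}$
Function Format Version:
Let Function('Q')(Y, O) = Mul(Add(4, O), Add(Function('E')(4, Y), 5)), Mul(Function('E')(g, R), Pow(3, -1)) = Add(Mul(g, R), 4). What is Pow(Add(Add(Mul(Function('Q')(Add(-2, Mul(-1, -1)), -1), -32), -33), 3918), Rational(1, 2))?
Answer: Pow(3405, Rational(1, 2)) ≈ 58.352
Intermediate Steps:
Function('E')(g, R) = Add(12, Mul(3, R, g)) (Function('E')(g, R) = Mul(3, Add(Mul(g, R), 4)) = Mul(3, Add(Mul(R, g), 4)) = Mul(3, Add(4, Mul(R, g))) = Add(12, Mul(3, R, g)))
Function('Q')(Y, O) = Mul(Add(4, O), Add(17, Mul(12, Y))) (Function('Q')(Y, O) = Mul(Add(4, O), Add(Add(12, Mul(3, Y, 4)), 5)) = Mul(Add(4, O), Add(Add(12, Mul(12, Y)), 5)) = Mul(Add(4, O), Add(17, Mul(12, Y))))
Pow(Add(Add(Mul(Function('Q')(Add(-2, Mul(-1, -1)), -1), -32), -33), 3918), Rational(1, 2)) = Pow(Add(Add(Mul(Add(68, Mul(17, -1), Mul(48, Add(-2, Mul(-1, -1))), Mul(12, -1, Add(-2, Mul(-1, -1)))), -32), -33), 3918), Rational(1, 2)) = Pow(Add(Add(Mul(Add(68, -17, Mul(48, Add(-2, 1)), Mul(12, -1, Add(-2, 1))), -32), -33), 3918), Rational(1, 2)) = Pow(Add(Add(Mul(Add(68, -17, Mul(48, -1), Mul(12, -1, -1)), -32), -33), 3918), Rational(1, 2)) = Pow(Add(Add(Mul(Add(68, -17, -48, 12), -32), -33), 3918), Rational(1, 2)) = Pow(Add(Add(Mul(15, -32), -33), 3918), Rational(1, 2)) = Pow(Add(Add(-480, -33), 3918), Rational(1, 2)) = Pow(Add(-513, 3918), Rational(1, 2)) = Pow(3405, Rational(1, 2))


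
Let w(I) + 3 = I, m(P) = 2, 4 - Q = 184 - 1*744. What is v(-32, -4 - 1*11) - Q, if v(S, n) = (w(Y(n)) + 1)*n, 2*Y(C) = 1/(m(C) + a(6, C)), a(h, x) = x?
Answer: -13869/26 ≈ -533.42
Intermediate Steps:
Q = 564 (Q = 4 - (184 - 1*744) = 4 - (184 - 744) = 4 - 1*(-560) = 4 + 560 = 564)
Y(C) = 1/(2*(2 + C))
w(I) = -3 + I
v(S, n) = n*(-2 + 1/(2*(2 + n))) (v(S, n) = ((-3 + 1/(2*(2 + n))) + 1)*n = (-2 + 1/(2*(2 + n)))*n = n*(-2 + 1/(2*(2 + n))))
v(-32, -4 - 1*11) - Q = -(-4 - 1*11)*(7 + 4*(-4 - 1*11))/(4 + 2*(-4 - 1*11)) - 1*564 = -(-4 - 11)*(7 + 4*(-4 - 11))/(4 + 2*(-4 - 11)) - 564 = -1*(-15)*(7 + 4*(-15))/(4 + 2*(-15)) - 564 = -1*(-15)*(7 - 60)/(4 - 30) - 564 = -1*(-15)*(-53)/(-26) - 564 = -1*(-15)*(-1/26)*(-53) - 564 = 795/26 - 564 = -13869/26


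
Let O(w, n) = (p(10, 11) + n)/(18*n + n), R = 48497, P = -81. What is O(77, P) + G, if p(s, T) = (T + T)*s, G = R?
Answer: 74636744/1539 ≈ 48497.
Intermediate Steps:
G = 48497
p(s, T) = 2*T*s (p(s, T) = (2*T)*s = 2*T*s)
O(w, n) = (220 + n)/(19*n) (O(w, n) = (2*11*10 + n)/(18*n + n) = (220 + n)/((19*n)) = (220 + n)*(1/(19*n)) = (220 + n)/(19*n))
O(77, P) + G = (1/19)*(220 - 81)/(-81) + 48497 = (1/19)*(-1/81)*139 + 48497 = -139/1539 + 48497 = 74636744/1539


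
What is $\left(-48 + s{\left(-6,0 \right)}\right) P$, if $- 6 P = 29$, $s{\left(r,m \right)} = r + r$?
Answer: $290$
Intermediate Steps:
$s{\left(r,m \right)} = 2 r$
$P = - \frac{29}{6}$ ($P = \left(- \frac{1}{6}\right) 29 = - \frac{29}{6} \approx -4.8333$)
$\left(-48 + s{\left(-6,0 \right)}\right) P = \left(-48 + 2 \left(-6\right)\right) \left(- \frac{29}{6}\right) = \left(-48 - 12\right) \left(- \frac{29}{6}\right) = \left(-60\right) \left(- \frac{29}{6}\right) = 290$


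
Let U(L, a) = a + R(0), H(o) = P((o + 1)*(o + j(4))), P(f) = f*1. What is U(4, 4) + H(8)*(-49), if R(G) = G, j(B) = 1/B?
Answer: -14537/4 ≈ -3634.3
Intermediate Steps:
P(f) = f
H(o) = (1 + o)*(¼ + o) (H(o) = (o + 1)*(o + 1/4) = (1 + o)*(o + ¼) = (1 + o)*(¼ + o))
U(L, a) = a (U(L, a) = a + 0 = a)
U(4, 4) + H(8)*(-49) = 4 + (¼ + 8² + (5/4)*8)*(-49) = 4 + (¼ + 64 + 10)*(-49) = 4 + (297/4)*(-49) = 4 - 14553/4 = -14537/4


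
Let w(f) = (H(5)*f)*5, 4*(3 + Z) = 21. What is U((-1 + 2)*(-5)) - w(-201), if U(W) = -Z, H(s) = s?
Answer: 20091/4 ≈ 5022.8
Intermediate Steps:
Z = 9/4 (Z = -3 + (1/4)*21 = -3 + 21/4 = 9/4 ≈ 2.2500)
U(W) = -9/4 (U(W) = -1*9/4 = -9/4)
w(f) = 25*f (w(f) = (5*f)*5 = 25*f)
U((-1 + 2)*(-5)) - w(-201) = -9/4 - 25*(-201) = -9/4 - 1*(-5025) = -9/4 + 5025 = 20091/4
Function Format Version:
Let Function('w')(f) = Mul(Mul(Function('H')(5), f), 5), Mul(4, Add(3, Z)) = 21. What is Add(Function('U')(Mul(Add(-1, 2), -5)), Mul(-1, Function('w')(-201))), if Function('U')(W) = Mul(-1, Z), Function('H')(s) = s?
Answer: Rational(20091, 4) ≈ 5022.8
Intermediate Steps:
Z = Rational(9, 4) (Z = Add(-3, Mul(Rational(1, 4), 21)) = Add(-3, Rational(21, 4)) = Rational(9, 4) ≈ 2.2500)
Function('U')(W) = Rational(-9, 4) (Function('U')(W) = Mul(-1, Rational(9, 4)) = Rational(-9, 4))
Function('w')(f) = Mul(25, f) (Function('w')(f) = Mul(Mul(5, f), 5) = Mul(25, f))
Add(Function('U')(Mul(Add(-1, 2), -5)), Mul(-1, Function('w')(-201))) = Add(Rational(-9, 4), Mul(-1, Mul(25, -201))) = Add(Rational(-9, 4), Mul(-1, -5025)) = Add(Rational(-9, 4), 5025) = Rational(20091, 4)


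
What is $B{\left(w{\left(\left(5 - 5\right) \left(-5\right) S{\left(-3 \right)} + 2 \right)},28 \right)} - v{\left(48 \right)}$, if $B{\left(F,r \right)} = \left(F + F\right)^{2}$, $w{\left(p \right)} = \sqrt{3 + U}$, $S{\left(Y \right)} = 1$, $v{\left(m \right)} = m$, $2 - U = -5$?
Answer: $-8$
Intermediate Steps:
$U = 7$ ($U = 2 - -5 = 2 + 5 = 7$)
$w{\left(p \right)} = \sqrt{10}$ ($w{\left(p \right)} = \sqrt{3 + 7} = \sqrt{10}$)
$B{\left(F,r \right)} = 4 F^{2}$ ($B{\left(F,r \right)} = \left(2 F\right)^{2} = 4 F^{2}$)
$B{\left(w{\left(\left(5 - 5\right) \left(-5\right) S{\left(-3 \right)} + 2 \right)},28 \right)} - v{\left(48 \right)} = 4 \left(\sqrt{10}\right)^{2} - 48 = 4 \cdot 10 - 48 = 40 - 48 = -8$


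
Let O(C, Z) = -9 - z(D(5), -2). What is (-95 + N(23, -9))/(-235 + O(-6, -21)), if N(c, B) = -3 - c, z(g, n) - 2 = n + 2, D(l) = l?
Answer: 121/246 ≈ 0.49187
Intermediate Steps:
z(g, n) = 4 + n (z(g, n) = 2 + (n + 2) = 2 + (2 + n) = 4 + n)
O(C, Z) = -11 (O(C, Z) = -9 - (4 - 2) = -9 - 1*2 = -9 - 2 = -11)
(-95 + N(23, -9))/(-235 + O(-6, -21)) = (-95 + (-3 - 1*23))/(-235 - 11) = (-95 + (-3 - 23))/(-246) = (-95 - 26)*(-1/246) = -121*(-1/246) = 121/246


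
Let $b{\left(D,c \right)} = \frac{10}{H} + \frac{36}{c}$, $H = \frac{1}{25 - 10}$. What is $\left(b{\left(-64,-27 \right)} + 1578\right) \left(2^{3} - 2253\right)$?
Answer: $- \frac{11629100}{3} \approx -3.8764 \cdot 10^{6}$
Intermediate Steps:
$H = \frac{1}{15} \approx 0.066667$
$b{\left(D,c \right)} = 150 + \frac{36}{c}$ ($b{\left(D,c \right)} = 10 \frac{1}{\frac{1}{15}} + \frac{36}{c} = 10 \cdot 15 + \frac{36}{c} = 150 + \frac{36}{c}$)
$\left(b{\left(-64,-27 \right)} + 1578\right) \left(2^{3} - 2253\right) = \left(\left(150 + \frac{36}{-27}\right) + 1578\right) \left(2^{3} - 2253\right) = \left(\left(150 + 36 \left(- \frac{1}{27}\right)\right) + 1578\right) \left(8 - 2253\right) = \left(\left(150 - \frac{4}{3}\right) + 1578\right) \left(-2245\right) = \left(\frac{446}{3} + 1578\right) \left(-2245\right) = \frac{5180}{3} \left(-2245\right) = - \frac{11629100}{3}$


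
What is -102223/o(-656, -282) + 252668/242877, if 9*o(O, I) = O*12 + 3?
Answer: 75145594877/637066371 ≈ 117.96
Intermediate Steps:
o(O, I) = ⅓ + 4*O/3 (o(O, I) = (O*12 + 3)/9 = (12*O + 3)/9 = (3 + 12*O)/9 = ⅓ + 4*O/3)
-102223/o(-656, -282) + 252668/242877 = -102223/(⅓ + (4/3)*(-656)) + 252668/242877 = -102223/(⅓ - 2624/3) + 252668*(1/242877) = -102223/(-2623/3) + 252668/242877 = -102223*(-3/2623) + 252668/242877 = 306669/2623 + 252668/242877 = 75145594877/637066371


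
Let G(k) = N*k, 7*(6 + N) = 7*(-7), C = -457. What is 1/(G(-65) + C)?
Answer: 1/388 ≈ 0.0025773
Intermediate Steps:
N = -13 (N = -6 + (7*(-7))/7 = -6 + (⅐)*(-49) = -6 - 7 = -13)
G(k) = -13*k
1/(G(-65) + C) = 1/(-13*(-65) - 457) = 1/(845 - 457) = 1/388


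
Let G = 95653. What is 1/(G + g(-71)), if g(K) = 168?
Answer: 1/95821 ≈ 1.0436e-5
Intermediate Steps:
1/(G + g(-71)) = 1/(95653 + 168) = 1/95821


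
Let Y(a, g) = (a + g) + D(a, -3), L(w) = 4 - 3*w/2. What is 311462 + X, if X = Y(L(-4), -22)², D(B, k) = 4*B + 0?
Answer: 312246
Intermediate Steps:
D(B, k) = 4*B
L(w) = 4 - 3*w/2
Y(a, g) = g + 5*a (Y(a, g) = (a + g) + 4*a = g + 5*a)
X = 784 (X = (-22 + 5*(4 - 3/2*(-4)))² = (-22 + 5*(4 + 6))² = (-22 + 5*10)² = (-22 + 50)² = 28² = 784)
311462 + X = 311462 + 784 = 312246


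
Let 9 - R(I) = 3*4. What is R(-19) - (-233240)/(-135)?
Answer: -46729/27 ≈ -1730.7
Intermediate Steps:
R(I) = -3 (R(I) = 9 - 3*4 = 9 - 1*12 = 9 - 12 = -3)
R(-19) - (-233240)/(-135) = -3 - (-233240)/(-135) = -3 - (-233240)*(-1)/135 = -3 - 490*476/135 = -3 - 46648/27 = -46729/27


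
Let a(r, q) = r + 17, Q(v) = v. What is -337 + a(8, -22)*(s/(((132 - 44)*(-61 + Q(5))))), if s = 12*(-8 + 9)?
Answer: -415259/1232 ≈ -337.06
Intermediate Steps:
s = 12 (s = 12*1 = 12)
a(r, q) = 17 + r
-337 + a(8, -22)*(s/(((132 - 44)*(-61 + Q(5))))) = -337 + (17 + 8)*(12/(((132 - 44)*(-61 + 5)))) = -337 + 25*(12/((88*(-56)))) = -337 + 25*(12/(-4928)) = -337 + 25*(12*(-1/4928)) = -337 + 25*(-3/1232) = -337 - 75/1232 = -415259/1232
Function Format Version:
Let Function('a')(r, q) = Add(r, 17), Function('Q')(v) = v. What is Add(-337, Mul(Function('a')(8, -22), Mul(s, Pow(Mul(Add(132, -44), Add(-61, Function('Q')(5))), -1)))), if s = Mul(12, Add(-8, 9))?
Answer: Rational(-415259, 1232) ≈ -337.06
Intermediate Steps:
s = 12 (s = Mul(12, 1) = 12)
Function('a')(r, q) = Add(17, r)
Add(-337, Mul(Function('a')(8, -22), Mul(s, Pow(Mul(Add(132, -44), Add(-61, Function('Q')(5))), -1)))) = Add(-337, Mul(Add(17, 8), Mul(12, Pow(Mul(Add(132, -44), Add(-61, 5)), -1)))) = Add(-337, Mul(25, Mul(12, Pow(Mul(88, -56), -1)))) = Add(-337, Mul(25, Mul(12, Pow(-4928, -1)))) = Add(-337, Mul(25, Mul(12, Rational(-1, 4928)))) = Add(-337, Mul(25, Rational(-3, 1232))) = Add(-337, Rational(-75, 1232)) = Rational(-415259, 1232)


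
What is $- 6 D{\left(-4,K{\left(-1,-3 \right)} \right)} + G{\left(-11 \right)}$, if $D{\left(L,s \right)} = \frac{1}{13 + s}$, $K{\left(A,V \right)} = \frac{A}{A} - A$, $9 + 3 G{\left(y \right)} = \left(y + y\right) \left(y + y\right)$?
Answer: $\frac{2369}{15} \approx 157.93$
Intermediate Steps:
$G{\left(y \right)} = -3 + \frac{4 y^{2}}{3}$ ($G{\left(y \right)} = -3 + \frac{\left(y + y\right) \left(y + y\right)}{3} = -3 + \frac{2 y 2 y}{3} = -3 + \frac{4 y^{2}}{3}$)
$K{\left(A,V \right)} = 1 - A$
$- 6 D{\left(-4,K{\left(-1,-3 \right)} \right)} + G{\left(-11 \right)} = - \frac{6}{13 + \left(1 - -1\right)} - \left(3 - \frac{4 \left(-11\right)^{2}}{3}\right) = - \frac{6}{13 + \left(1 + 1\right)} + \left(-3 + \frac{4}{3} \cdot 121\right) = - \frac{6}{13 + 2} + \left(-3 + \frac{484}{3}\right) = - \frac{6}{15} + \frac{475}{3} = \left(-6\right) \frac{1}{15} + \frac{475}{3} = - \frac{2}{5} + \frac{475}{3} = \frac{2369}{15}$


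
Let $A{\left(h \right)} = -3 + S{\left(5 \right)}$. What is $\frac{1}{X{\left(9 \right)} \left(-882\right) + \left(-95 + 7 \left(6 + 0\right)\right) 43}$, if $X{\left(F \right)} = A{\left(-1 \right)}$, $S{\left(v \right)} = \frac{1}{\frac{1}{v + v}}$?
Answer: $- \frac{1}{8453} \approx -0.0001183$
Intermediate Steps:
$S{\left(v \right)} = 2 v$ ($S{\left(v \right)} = \frac{1}{\frac{1}{2 v}} = \frac{1}{\frac{1}{2} \frac{1}{v}} = 2 v$)
$A{\left(h \right)} = 7$ ($A{\left(h \right)} = -3 + 2 \cdot 5 = -3 + 10 = 7$)
$X{\left(F \right)} = 7$
$\frac{1}{X{\left(9 \right)} \left(-882\right) + \left(-95 + 7 \left(6 + 0\right)\right) 43} = \frac{1}{7 \left(-882\right) + \left(-95 + 7 \left(6 + 0\right)\right) 43} = \frac{1}{-6174 + \left(-95 + 7 \cdot 6\right) 43} = \frac{1}{-6174 + \left(-95 + 42\right) 43} = \frac{1}{-6174 - 2279} = \frac{1}{-8453} = - \frac{1}{8453}$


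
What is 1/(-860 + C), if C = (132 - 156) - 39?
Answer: -1/923 ≈ -0.0010834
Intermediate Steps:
C = -63 (C = -24 - 39 = -63)
1/(-860 + C) = 1/(-860 - 63) = 1/(-923) = -1/923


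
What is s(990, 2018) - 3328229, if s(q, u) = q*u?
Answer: -1330409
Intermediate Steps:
s(990, 2018) - 3328229 = 990*2018 - 3328229 = 1997820 - 3328229 = -1330409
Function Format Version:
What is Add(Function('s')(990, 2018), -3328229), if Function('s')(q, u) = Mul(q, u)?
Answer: -1330409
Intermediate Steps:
Add(Function('s')(990, 2018), -3328229) = Add(Mul(990, 2018), -3328229) = Add(1997820, -3328229) = -1330409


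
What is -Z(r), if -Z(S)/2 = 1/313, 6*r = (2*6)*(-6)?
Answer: 2/313 ≈ 0.0063898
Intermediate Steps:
r = -12 (r = ((2*6)*(-6))/6 = (12*(-6))/6 = (⅙)*(-72) = -12)
Z(S) = -2/313
-Z(r) = -1*(-2/313) = 2/313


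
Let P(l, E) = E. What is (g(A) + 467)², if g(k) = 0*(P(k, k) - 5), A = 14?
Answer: 218089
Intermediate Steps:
g(k) = 0 (g(k) = 0*(k - 5) = 0*(-5 + k) = 0)
(g(A) + 467)² = (0 + 467)² = 467² = 218089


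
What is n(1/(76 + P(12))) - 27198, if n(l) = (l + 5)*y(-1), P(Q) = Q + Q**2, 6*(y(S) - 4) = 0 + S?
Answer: -12610971/464 ≈ -27179.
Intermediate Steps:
y(S) = 4 + S/6 (y(S) = 4 + (0 + S)/6 = 4 + S/6)
n(l) = 115/6 + 23*l/6 (n(l) = (l + 5)*(4 + (1/6)*(-1)) = (5 + l)*(4 - 1/6) = (5 + l)*(23/6) = 115/6 + 23*l/6)
n(1/(76 + P(12))) - 27198 = (115/6 + 23/(6*(76 + 12*(1 + 12)))) - 27198 = (115/6 + 23/(6*(76 + 12*13))) - 27198 = (115/6 + 23/(6*(76 + 156))) - 27198 = (115/6 + (23/6)/232) - 27198 = (115/6 + (23/6)*(1/232)) - 27198 = (115/6 + 23/1392) - 27198 = 8901/464 - 27198 = -12610971/464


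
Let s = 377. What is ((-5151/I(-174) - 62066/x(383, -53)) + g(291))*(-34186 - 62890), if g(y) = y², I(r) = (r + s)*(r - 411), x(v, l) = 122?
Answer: -2818665507120956/344955 ≈ -8.1711e+9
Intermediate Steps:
I(r) = (-411 + r)*(377 + r) (I(r) = (r + 377)*(r - 411) = (377 + r)*(-411 + r) = (-411 + r)*(377 + r))
((-5151/I(-174) - 62066/x(383, -53)) + g(291))*(-34186 - 62890) = ((-5151/(-154947 + (-174)² - 34*(-174)) - 62066/122) + 291²)*(-34186 - 62890) = ((-5151/(-154947 + 30276 + 5916) - 62066*1/122) + 84681)*(-97076) = ((-5151/(-118755) - 31033/61) + 84681)*(-97076) = ((-5151*(-1/118755) - 31033/61) + 84681)*(-97076) = ((1717/39585 - 31033/61) + 84681)*(-97076) = (-1228336568/2414685 + 84681)*(-97076) = (203249603917/2414685)*(-97076) = -2818665507120956/344955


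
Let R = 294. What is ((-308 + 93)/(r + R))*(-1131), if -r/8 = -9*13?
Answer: 16211/82 ≈ 197.70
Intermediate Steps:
r = 936 (r = -(-72)*13 = -8*(-117) = 936)
((-308 + 93)/(r + R))*(-1131) = ((-308 + 93)/(936 + 294))*(-1131) = -215/1230*(-1131) = -215*1/1230*(-1131) = -43/246*(-1131) = 16211/82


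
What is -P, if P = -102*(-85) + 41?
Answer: -8711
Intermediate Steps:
P = 8711 (P = 8670 + 41 = 8711)
-P = -1*8711 = -8711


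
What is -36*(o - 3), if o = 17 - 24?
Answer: 360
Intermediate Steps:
o = -7
-36*(o - 3) = -36*(-7 - 3) = -36*(-10) = 360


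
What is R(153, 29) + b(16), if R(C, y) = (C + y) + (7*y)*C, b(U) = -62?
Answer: 31179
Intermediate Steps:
R(C, y) = C + y + 7*C*y (R(C, y) = (C + y) + 7*C*y = C + y + 7*C*y)
R(153, 29) + b(16) = (153 + 29 + 7*153*29) - 62 = (153 + 29 + 31059) - 62 = 31241 - 62 = 31179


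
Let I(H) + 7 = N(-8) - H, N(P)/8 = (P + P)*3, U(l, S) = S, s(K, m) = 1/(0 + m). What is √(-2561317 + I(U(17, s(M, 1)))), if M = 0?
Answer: I*√2561709 ≈ 1600.5*I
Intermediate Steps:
s(K, m) = 1/m
N(P) = 48*P (N(P) = 8*((P + P)*3) = 8*((2*P)*3) = 8*(6*P) = 48*P)
I(H) = -391 - H (I(H) = -7 + (48*(-8) - H) = -7 + (-384 - H) = -391 - H)
√(-2561317 + I(U(17, s(M, 1)))) = √(-2561317 + (-391 - 1/1)) = √(-2561317 + (-391 - 1*1)) = √(-2561317 + (-391 - 1)) = √(-2561317 - 392) = √(-2561709) = I*√2561709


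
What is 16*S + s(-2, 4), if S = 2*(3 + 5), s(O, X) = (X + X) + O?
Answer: 262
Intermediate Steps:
s(O, X) = O + 2*X (s(O, X) = 2*X + O = O + 2*X)
S = 16 (S = 2*8 = 16)
16*S + s(-2, 4) = 16*16 + (-2 + 2*4) = 256 + (-2 + 8) = 256 + 6 = 262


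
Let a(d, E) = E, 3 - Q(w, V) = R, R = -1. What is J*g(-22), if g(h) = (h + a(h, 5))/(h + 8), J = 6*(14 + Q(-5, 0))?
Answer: 918/7 ≈ 131.14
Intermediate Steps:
Q(w, V) = 4 (Q(w, V) = 3 - 1*(-1) = 3 + 1 = 4)
J = 108 (J = 6*(14 + 4) = 6*18 = 108)
g(h) = (5 + h)/(8 + h) (g(h) = (h + 5)/(h + 8) = (5 + h)/(8 + h))
J*g(-22) = 108*((5 - 22)/(8 - 22)) = 108*(-17/(-14)) = 108*(-1/14*(-17)) = 108*(17/14) = 918/7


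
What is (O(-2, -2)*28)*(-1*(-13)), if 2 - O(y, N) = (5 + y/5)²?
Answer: -174356/25 ≈ -6974.2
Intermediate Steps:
O(y, N) = 2 - (5 + y/5)²
(O(-2, -2)*28)*(-1*(-13)) = ((2 - (25 - 2)²/25)*28)*(-1*(-13)) = ((2 - 1/25*23²)*28)*13 = ((2 - 1/25*529)*28)*13 = ((2 - 529/25)*28)*13 = -479/25*28*13 = -13412/25*13 = -174356/25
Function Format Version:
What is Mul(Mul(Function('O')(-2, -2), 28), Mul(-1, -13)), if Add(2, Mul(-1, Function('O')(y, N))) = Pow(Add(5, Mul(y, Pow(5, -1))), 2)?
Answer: Rational(-174356, 25) ≈ -6974.2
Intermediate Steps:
Function('O')(y, N) = Add(2, Mul(-1, Pow(Add(5, Mul(Rational(1, 5), y)), 2))) (Function('O')(y, N) = Add(2, Mul(-1, Pow(Add(5, Mul(y, Pow(5, -1))), 2))) = Add(2, Mul(-1, Pow(Add(5, Mul(y, Rational(1, 5))), 2))) = Add(2, Mul(-1, Pow(Add(5, Mul(Rational(1, 5), y)), 2))))
Mul(Mul(Function('O')(-2, -2), 28), Mul(-1, -13)) = Mul(Mul(Add(2, Mul(Rational(-1, 25), Pow(Add(25, -2), 2))), 28), Mul(-1, -13)) = Mul(Mul(Add(2, Mul(Rational(-1, 25), Pow(23, 2))), 28), 13) = Mul(Mul(Add(2, Mul(Rational(-1, 25), 529)), 28), 13) = Mul(Mul(Add(2, Rational(-529, 25)), 28), 13) = Mul(Mul(Rational(-479, 25), 28), 13) = Mul(Rational(-13412, 25), 13) = Rational(-174356, 25)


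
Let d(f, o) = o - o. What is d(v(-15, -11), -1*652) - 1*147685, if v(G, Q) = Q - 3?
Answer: -147685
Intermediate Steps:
v(G, Q) = -3 + Q
d(f, o) = 0
d(v(-15, -11), -1*652) - 1*147685 = 0 - 1*147685 = 0 - 147685 = -147685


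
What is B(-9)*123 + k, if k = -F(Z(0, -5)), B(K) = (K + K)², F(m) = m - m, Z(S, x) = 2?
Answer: 39852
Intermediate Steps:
F(m) = 0
B(K) = 4*K² (B(K) = (2*K)² = 4*K²)
k = 0 (k = -1*0 = 0)
B(-9)*123 + k = (4*(-9)²)*123 + 0 = (4*81)*123 + 0 = 324*123 + 0 = 39852 + 0 = 39852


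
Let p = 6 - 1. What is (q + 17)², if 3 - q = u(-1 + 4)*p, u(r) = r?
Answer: 25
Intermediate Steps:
p = 5
q = -12 (q = 3 - (-1 + 4)*5 = 3 - 3*5 = 3 - 1*15 = 3 - 15 = -12)
(q + 17)² = (-12 + 17)² = 5² = 25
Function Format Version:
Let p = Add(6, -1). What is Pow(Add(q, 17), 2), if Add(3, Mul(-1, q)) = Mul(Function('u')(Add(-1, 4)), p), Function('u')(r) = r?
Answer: 25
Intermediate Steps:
p = 5
q = -12 (q = Add(3, Mul(-1, Mul(Add(-1, 4), 5))) = Add(3, Mul(-1, Mul(3, 5))) = Add(3, Mul(-1, 15)) = Add(3, -15) = -12)
Pow(Add(q, 17), 2) = Pow(Add(-12, 17), 2) = Pow(5, 2) = 25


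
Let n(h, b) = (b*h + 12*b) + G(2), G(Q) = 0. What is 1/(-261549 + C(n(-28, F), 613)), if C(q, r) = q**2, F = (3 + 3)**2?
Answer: 1/70227 ≈ 1.4240e-5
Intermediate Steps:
F = 36 (F = 6**2 = 36)
n(h, b) = 12*b + b*h (n(h, b) = (b*h + 12*b) + 0 = (12*b + b*h) + 0 = 12*b + b*h)
1/(-261549 + C(n(-28, F), 613)) = 1/(-261549 + (36*(12 - 28))**2) = 1/(-261549 + (36*(-16))**2) = 1/(-261549 + (-576)**2) = 1/(-261549 + 331776) = 1/70227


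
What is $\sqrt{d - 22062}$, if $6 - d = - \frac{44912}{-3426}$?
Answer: $\frac{4 i \sqrt{4047431862}}{1713} \approx 148.56 i$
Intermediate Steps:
$d = - \frac{12178}{1713}$ ($d = 6 - - \frac{44912}{-3426} = 6 - \left(-44912\right) \left(- \frac{1}{3426}\right) = 6 - \frac{22456}{1713} = - \frac{12178}{1713} \approx -7.1092$)
$\sqrt{d - 22062} = \sqrt{- \frac{12178}{1713} - 22062} = \sqrt{- \frac{37804384}{1713}} = \frac{4 i \sqrt{4047431862}}{1713}$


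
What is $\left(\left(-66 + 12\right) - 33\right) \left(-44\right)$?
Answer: $3828$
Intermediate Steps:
$\left(\left(-66 + 12\right) - 33\right) \left(-44\right) = \left(-54 - 33\right) \left(-44\right) = \left(-87\right) \left(-44\right) = 3828$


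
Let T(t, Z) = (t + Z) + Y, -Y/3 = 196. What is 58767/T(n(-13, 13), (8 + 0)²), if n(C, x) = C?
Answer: -19589/179 ≈ -109.44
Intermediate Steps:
Y = -588 (Y = -3*196 = -588)
T(t, Z) = -588 + Z + t (T(t, Z) = (t + Z) - 588 = (Z + t) - 588 = -588 + Z + t)
58767/T(n(-13, 13), (8 + 0)²) = 58767/(-588 + (8 + 0)² - 13) = 58767/(-588 + 8² - 13) = 58767/(-588 + 64 - 13) = 58767/(-537) = 58767*(-1/537) = -19589/179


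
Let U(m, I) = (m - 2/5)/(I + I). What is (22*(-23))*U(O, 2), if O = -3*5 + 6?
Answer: 11891/10 ≈ 1189.1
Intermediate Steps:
O = -9 (O = -15 + 6 = -9)
U(m, I) = (-2/5 + m)/(2*I) (U(m, I) = (m - 2*1/5)/((2*I)) = (m - 2/5)*(1/(2*I)) = (-2/5 + m)*(1/(2*I)) = (-2/5 + m)/(2*I))
(22*(-23))*U(O, 2) = (22*(-23))*((1/10)*(-2 + 5*(-9))/2) = -253*(-2 - 45)/(5*2) = -253*(-47)/(5*2) = -506*(-47/20) = 11891/10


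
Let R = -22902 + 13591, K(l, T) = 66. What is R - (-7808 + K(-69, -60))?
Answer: -1569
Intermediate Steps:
R = -9311
R - (-7808 + K(-69, -60)) = -9311 - (-7808 + 66) = -9311 - 1*(-7742) = -9311 + 7742 = -1569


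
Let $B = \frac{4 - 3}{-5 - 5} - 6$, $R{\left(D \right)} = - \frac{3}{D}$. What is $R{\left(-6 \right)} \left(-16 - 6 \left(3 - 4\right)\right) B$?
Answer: $\frac{61}{2} \approx 30.5$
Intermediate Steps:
$B = - \frac{61}{10}$ ($B = 1 \frac{1}{-10} - 6 = 1 \left(- \frac{1}{10}\right) - 6 = - \frac{1}{10} - 6 = - \frac{61}{10} \approx -6.1$)
$R{\left(-6 \right)} \left(-16 - 6 \left(3 - 4\right)\right) B = - \frac{3}{-6} \left(-16 - 6 \left(3 - 4\right)\right) \left(- \frac{61}{10}\right) = \left(-3\right) \left(- \frac{1}{6}\right) \left(-16 - 6 \left(-1\right)\right) \left(- \frac{61}{10}\right) = \frac{-16 - -6}{2} \left(- \frac{61}{10}\right) = \frac{-16 + 6}{2} \left(- \frac{61}{10}\right) = \frac{1}{2} \left(-10\right) \left(- \frac{61}{10}\right) = \left(-5\right) \left(- \frac{61}{10}\right) = \frac{61}{2}$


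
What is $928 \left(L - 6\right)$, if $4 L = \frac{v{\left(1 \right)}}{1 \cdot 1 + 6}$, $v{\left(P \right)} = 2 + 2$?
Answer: $- \frac{38048}{7} \approx -5435.4$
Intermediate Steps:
$v{\left(P \right)} = 4$
$L = \frac{1}{7}$ ($L = \frac{4 \frac{1}{1 \cdot 1 + 6}}{4} = \frac{4 \frac{1}{1 + 6}}{4} = \frac{4 \cdot \frac{1}{7}}{4} = \frac{1}{4} \cdot \frac{4}{7} = \frac{1}{7} \approx 0.14286$)
$928 \left(L - 6\right) = 928 \left(\frac{1}{7} - 6\right) = 928 \left(- \frac{41}{7}\right) = - \frac{38048}{7}$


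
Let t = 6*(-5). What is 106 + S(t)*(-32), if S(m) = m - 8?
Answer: 1322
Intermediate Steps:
t = -30
S(m) = -8 + m
106 + S(t)*(-32) = 106 + (-8 - 30)*(-32) = 106 - 38*(-32) = 106 + 1216 = 1322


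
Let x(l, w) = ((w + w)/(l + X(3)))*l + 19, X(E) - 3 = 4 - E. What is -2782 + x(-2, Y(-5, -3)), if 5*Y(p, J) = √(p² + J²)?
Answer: -2763 - 2*√34/5 ≈ -2765.3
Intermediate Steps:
X(E) = 7 - E (X(E) = 3 + (4 - E) = 7 - E)
Y(p, J) = √(J² + p²)/5 (Y(p, J) = √(p² + J²)/5 = √(J² + p²)/5)
x(l, w) = 19 + 2*l*w/(4 + l) (x(l, w) = ((w + w)/(l + (7 - 1*3)))*l + 19 = ((2*w)/(l + (7 - 3)))*l + 19 = ((2*w)/(l + 4))*l + 19 = ((2*w)/(4 + l))*l + 19 = (2*w/(4 + l))*l + 19 = 2*l*w/(4 + l) + 19 = 19 + 2*l*w/(4 + l))
-2782 + x(-2, Y(-5, -3)) = -2782 + (76 + 19*(-2) + 2*(-2)*(√((-3)² + (-5)²)/5))/(4 - 2) = -2782 + (76 - 38 + 2*(-2)*(√(9 + 25)/5))/2 = -2782 + (76 - 38 + 2*(-2)*(√34/5))/2 = -2782 + (76 - 38 - 4*√34/5)/2 = -2782 + (38 - 4*√34/5)/2 = -2782 + (19 - 2*√34/5) = -2763 - 2*√34/5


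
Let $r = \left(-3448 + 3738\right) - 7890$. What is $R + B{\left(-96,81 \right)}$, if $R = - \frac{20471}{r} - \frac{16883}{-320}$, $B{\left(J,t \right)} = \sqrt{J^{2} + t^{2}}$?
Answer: $\frac{1685769}{30400} + 3 \sqrt{1753} \approx 181.06$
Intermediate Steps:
$r = -7600$ ($r = 290 - 7890 = -7600$)
$R = \frac{1685769}{30400}$ ($R = - \frac{20471}{-7600} - \frac{16883}{-320} = \left(-20471\right) \left(- \frac{1}{7600}\right) - - \frac{16883}{320} = \frac{20471}{7600} + \frac{16883}{320} = \frac{1685769}{30400} \approx 55.453$)
$R + B{\left(-96,81 \right)} = \frac{1685769}{30400} + \sqrt{\left(-96\right)^{2} + 81^{2}} = \frac{1685769}{30400} + \sqrt{9216 + 6561} = \frac{1685769}{30400} + \sqrt{15777} = \frac{1685769}{30400} + 3 \sqrt{1753}$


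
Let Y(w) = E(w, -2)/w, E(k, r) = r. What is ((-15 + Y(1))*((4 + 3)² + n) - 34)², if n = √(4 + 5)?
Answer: 842724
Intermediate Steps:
n = 3 (n = √9 = 3)
Y(w) = -2/w
((-15 + Y(1))*((4 + 3)² + n) - 34)² = ((-15 - 2/1)*((4 + 3)² + 3) - 34)² = ((-15 - 2*1)*(7² + 3) - 34)² = ((-15 - 2)*(49 + 3) - 34)² = (-17*52 - 34)² = (-884 - 34)² = (-918)² = 842724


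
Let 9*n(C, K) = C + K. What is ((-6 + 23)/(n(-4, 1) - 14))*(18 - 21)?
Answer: 153/43 ≈ 3.5581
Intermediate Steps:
n(C, K) = C/9 + K/9 (n(C, K) = (C + K)/9 = C/9 + K/9)
((-6 + 23)/(n(-4, 1) - 14))*(18 - 21) = ((-6 + 23)/(((1/9)*(-4) + (1/9)*1) - 14))*(18 - 21) = (17/((-4/9 + 1/9) - 14))*(-3) = (17/(-1/3 - 14))*(-3) = (17/(-43/3))*(-3) = (17*(-3/43))*(-3) = -51/43*(-3) = 153/43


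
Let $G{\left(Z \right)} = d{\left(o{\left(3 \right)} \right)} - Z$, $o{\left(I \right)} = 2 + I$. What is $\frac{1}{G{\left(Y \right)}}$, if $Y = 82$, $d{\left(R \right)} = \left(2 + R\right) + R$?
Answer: $- \frac{1}{70} \approx -0.014286$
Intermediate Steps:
$d{\left(R \right)} = 2 + 2 R$
$G{\left(Z \right)} = 12 - Z$ ($G{\left(Z \right)} = \left(2 + 2 \left(2 + 3\right)\right) - Z = \left(2 + 2 \cdot 5\right) - Z = \left(2 + 10\right) - Z = 12 - Z$)
$\frac{1}{G{\left(Y \right)}} = \frac{1}{12 - 82} = \frac{1}{-70} = - \frac{1}{70}$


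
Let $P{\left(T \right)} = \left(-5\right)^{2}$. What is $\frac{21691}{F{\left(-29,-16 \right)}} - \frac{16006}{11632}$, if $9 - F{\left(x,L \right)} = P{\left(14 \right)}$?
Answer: $- \frac{15785363}{11632} \approx -1357.1$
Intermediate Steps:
$P{\left(T \right)} = 25$
$F{\left(x,L \right)} = -16$ ($F{\left(x,L \right)} = 9 - 25 = -16$)
$\frac{21691}{F{\left(-29,-16 \right)}} - \frac{16006}{11632} = \frac{21691}{-16} - \frac{16006}{11632} = 21691 \left(- \frac{1}{16}\right) - \frac{8003}{5816} = - \frac{21691}{16} - \frac{8003}{5816} = - \frac{15785363}{11632}$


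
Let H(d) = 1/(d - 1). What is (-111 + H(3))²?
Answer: 48841/4 ≈ 12210.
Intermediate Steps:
H(d) = 1/(-1 + d)
(-111 + H(3))² = (-111 + 1/(-1 + 3))² = (-111 + 1/2)² = (-111 + ½)² = (-221/2)² = 48841/4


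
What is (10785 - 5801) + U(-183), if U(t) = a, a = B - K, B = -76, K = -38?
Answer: 4946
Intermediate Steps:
a = -38 (a = -76 - 1*(-38) = -76 + 38 = -38)
U(t) = -38
(10785 - 5801) + U(-183) = (10785 - 5801) - 38 = 4984 - 38 = 4946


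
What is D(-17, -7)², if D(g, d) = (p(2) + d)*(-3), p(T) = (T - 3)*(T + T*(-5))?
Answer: 9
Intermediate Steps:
p(T) = -4*T*(-3 + T) (p(T) = (-3 + T)*(T - 5*T) = (-3 + T)*(-4*T) = -4*T*(-3 + T))
D(g, d) = -24 - 3*d (D(g, d) = (4*2*(3 - 1*2) + d)*(-3) = (4*2*(3 - 2) + d)*(-3) = (4*2*1 + d)*(-3) = (8 + d)*(-3) = -24 - 3*d)
D(-17, -7)² = (-24 - 3*(-7))² = (-24 + 21)² = (-3)² = 9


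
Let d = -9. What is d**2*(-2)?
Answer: -162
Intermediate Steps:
d**2*(-2) = (-9)**2*(-2) = 81*(-2) = -162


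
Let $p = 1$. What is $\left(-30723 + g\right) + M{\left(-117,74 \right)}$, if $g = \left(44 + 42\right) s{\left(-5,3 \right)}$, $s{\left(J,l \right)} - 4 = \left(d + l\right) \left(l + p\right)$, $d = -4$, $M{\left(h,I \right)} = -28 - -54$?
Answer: $-30697$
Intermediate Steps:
$M{\left(h,I \right)} = 26$ ($M{\left(h,I \right)} = -28 + 54 = 26$)
$s{\left(J,l \right)} = 4 + \left(1 + l\right) \left(-4 + l\right)$ ($s{\left(J,l \right)} = 4 + \left(-4 + l\right) \left(l + 1\right) = 4 + \left(-4 + l\right) \left(1 + l\right) = 4 + \left(1 + l\right) \left(-4 + l\right)$)
$g = 0$ ($g = \left(44 + 42\right) 3 \left(-3 + 3\right) = 86 \cdot 3 \cdot 0 = 86 \cdot 0 = 0$)
$\left(-30723 + g\right) + M{\left(-117,74 \right)} = \left(-30723 + 0\right) + 26 = -30723 + 26 = -30697$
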